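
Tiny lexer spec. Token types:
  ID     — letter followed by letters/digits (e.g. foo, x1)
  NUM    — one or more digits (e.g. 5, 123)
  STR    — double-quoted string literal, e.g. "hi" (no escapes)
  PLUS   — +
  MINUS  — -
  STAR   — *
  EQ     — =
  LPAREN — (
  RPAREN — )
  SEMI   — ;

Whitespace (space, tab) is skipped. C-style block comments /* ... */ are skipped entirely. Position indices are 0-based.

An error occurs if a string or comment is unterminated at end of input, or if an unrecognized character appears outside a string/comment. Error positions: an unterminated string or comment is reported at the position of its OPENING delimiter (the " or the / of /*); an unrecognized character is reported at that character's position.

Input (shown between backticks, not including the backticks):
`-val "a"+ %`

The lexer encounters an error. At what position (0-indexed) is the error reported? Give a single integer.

Answer: 10

Derivation:
pos=0: emit MINUS '-'
pos=1: emit ID 'val' (now at pos=4)
pos=5: enter STRING mode
pos=5: emit STR "a" (now at pos=8)
pos=8: emit PLUS '+'
pos=10: ERROR — unrecognized char '%'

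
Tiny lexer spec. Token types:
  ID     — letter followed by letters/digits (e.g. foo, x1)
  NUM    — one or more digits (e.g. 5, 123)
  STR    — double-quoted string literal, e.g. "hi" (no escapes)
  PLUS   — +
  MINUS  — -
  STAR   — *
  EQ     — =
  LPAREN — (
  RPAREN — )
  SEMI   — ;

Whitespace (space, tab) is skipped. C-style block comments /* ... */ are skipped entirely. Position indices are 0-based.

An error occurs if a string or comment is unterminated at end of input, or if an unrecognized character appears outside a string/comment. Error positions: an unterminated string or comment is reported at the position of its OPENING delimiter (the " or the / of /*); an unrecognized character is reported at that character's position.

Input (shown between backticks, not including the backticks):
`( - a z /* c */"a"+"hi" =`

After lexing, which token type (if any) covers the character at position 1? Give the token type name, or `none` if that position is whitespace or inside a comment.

Answer: none

Derivation:
pos=0: emit LPAREN '('
pos=2: emit MINUS '-'
pos=4: emit ID 'a' (now at pos=5)
pos=6: emit ID 'z' (now at pos=7)
pos=8: enter COMMENT mode (saw '/*')
exit COMMENT mode (now at pos=15)
pos=15: enter STRING mode
pos=15: emit STR "a" (now at pos=18)
pos=18: emit PLUS '+'
pos=19: enter STRING mode
pos=19: emit STR "hi" (now at pos=23)
pos=24: emit EQ '='
DONE. 8 tokens: [LPAREN, MINUS, ID, ID, STR, PLUS, STR, EQ]
Position 1: char is ' ' -> none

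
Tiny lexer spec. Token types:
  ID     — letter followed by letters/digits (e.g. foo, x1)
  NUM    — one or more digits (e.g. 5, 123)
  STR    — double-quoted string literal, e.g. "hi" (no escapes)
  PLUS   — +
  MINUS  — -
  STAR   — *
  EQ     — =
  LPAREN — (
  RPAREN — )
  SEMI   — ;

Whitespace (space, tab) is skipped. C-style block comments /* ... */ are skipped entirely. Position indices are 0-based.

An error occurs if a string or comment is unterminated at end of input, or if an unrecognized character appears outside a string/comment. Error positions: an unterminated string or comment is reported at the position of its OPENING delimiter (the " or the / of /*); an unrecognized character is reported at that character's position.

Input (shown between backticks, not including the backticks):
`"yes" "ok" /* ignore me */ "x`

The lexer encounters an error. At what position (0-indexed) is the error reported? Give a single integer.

Answer: 27

Derivation:
pos=0: enter STRING mode
pos=0: emit STR "yes" (now at pos=5)
pos=6: enter STRING mode
pos=6: emit STR "ok" (now at pos=10)
pos=11: enter COMMENT mode (saw '/*')
exit COMMENT mode (now at pos=26)
pos=27: enter STRING mode
pos=27: ERROR — unterminated string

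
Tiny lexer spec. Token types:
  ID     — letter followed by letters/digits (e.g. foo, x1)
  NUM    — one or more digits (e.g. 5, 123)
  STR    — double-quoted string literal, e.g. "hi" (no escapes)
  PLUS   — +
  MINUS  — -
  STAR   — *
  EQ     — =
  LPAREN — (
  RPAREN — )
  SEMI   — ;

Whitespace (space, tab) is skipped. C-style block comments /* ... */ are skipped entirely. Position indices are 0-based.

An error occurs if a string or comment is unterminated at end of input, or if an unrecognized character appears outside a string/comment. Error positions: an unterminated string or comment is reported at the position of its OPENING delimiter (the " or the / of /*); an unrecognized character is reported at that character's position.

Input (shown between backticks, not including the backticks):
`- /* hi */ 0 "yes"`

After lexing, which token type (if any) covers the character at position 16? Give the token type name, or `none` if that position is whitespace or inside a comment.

Answer: STR

Derivation:
pos=0: emit MINUS '-'
pos=2: enter COMMENT mode (saw '/*')
exit COMMENT mode (now at pos=10)
pos=11: emit NUM '0' (now at pos=12)
pos=13: enter STRING mode
pos=13: emit STR "yes" (now at pos=18)
DONE. 3 tokens: [MINUS, NUM, STR]
Position 16: char is 's' -> STR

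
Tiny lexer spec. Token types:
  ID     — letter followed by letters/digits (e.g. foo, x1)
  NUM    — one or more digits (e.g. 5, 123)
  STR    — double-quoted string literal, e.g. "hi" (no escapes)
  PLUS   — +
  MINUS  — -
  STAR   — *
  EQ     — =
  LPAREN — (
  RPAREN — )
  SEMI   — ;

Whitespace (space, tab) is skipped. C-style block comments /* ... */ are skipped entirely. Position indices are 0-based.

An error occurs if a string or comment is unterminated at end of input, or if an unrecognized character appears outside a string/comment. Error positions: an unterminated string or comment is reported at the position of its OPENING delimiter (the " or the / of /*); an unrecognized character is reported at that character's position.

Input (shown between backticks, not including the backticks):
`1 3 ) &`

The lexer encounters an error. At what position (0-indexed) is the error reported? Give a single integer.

Answer: 6

Derivation:
pos=0: emit NUM '1' (now at pos=1)
pos=2: emit NUM '3' (now at pos=3)
pos=4: emit RPAREN ')'
pos=6: ERROR — unrecognized char '&'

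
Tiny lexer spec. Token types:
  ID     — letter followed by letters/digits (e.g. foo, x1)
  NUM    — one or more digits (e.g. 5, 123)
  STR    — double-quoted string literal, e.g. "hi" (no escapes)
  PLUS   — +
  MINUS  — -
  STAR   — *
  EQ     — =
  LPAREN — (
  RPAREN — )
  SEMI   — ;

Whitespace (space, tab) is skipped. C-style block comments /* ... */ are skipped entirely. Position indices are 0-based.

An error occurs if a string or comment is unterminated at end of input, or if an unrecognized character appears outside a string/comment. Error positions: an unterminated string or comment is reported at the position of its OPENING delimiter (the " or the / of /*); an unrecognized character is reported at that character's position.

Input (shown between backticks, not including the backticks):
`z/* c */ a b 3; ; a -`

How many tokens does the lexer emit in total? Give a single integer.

Answer: 8

Derivation:
pos=0: emit ID 'z' (now at pos=1)
pos=1: enter COMMENT mode (saw '/*')
exit COMMENT mode (now at pos=8)
pos=9: emit ID 'a' (now at pos=10)
pos=11: emit ID 'b' (now at pos=12)
pos=13: emit NUM '3' (now at pos=14)
pos=14: emit SEMI ';'
pos=16: emit SEMI ';'
pos=18: emit ID 'a' (now at pos=19)
pos=20: emit MINUS '-'
DONE. 8 tokens: [ID, ID, ID, NUM, SEMI, SEMI, ID, MINUS]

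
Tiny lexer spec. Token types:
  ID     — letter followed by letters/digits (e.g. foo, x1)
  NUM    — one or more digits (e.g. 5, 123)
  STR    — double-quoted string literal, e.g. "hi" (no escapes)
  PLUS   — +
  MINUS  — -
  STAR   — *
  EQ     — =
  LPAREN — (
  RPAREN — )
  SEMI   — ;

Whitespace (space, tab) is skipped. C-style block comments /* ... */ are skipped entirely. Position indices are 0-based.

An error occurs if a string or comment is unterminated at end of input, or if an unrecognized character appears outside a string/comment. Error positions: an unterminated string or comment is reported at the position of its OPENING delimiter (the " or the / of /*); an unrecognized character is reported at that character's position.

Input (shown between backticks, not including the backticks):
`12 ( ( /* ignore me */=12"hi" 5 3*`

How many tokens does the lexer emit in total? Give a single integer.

pos=0: emit NUM '12' (now at pos=2)
pos=3: emit LPAREN '('
pos=5: emit LPAREN '('
pos=7: enter COMMENT mode (saw '/*')
exit COMMENT mode (now at pos=22)
pos=22: emit EQ '='
pos=23: emit NUM '12' (now at pos=25)
pos=25: enter STRING mode
pos=25: emit STR "hi" (now at pos=29)
pos=30: emit NUM '5' (now at pos=31)
pos=32: emit NUM '3' (now at pos=33)
pos=33: emit STAR '*'
DONE. 9 tokens: [NUM, LPAREN, LPAREN, EQ, NUM, STR, NUM, NUM, STAR]

Answer: 9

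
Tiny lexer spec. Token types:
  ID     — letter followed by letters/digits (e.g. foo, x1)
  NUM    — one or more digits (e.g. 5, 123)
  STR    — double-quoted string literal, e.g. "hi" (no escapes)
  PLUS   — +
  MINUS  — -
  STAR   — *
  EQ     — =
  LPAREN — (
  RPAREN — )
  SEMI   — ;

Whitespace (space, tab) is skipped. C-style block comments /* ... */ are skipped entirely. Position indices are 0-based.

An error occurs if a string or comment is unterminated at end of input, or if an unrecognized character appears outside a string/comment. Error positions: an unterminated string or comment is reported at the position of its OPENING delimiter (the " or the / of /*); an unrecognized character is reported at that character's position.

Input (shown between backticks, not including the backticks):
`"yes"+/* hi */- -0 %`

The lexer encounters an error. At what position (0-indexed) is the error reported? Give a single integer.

Answer: 19

Derivation:
pos=0: enter STRING mode
pos=0: emit STR "yes" (now at pos=5)
pos=5: emit PLUS '+'
pos=6: enter COMMENT mode (saw '/*')
exit COMMENT mode (now at pos=14)
pos=14: emit MINUS '-'
pos=16: emit MINUS '-'
pos=17: emit NUM '0' (now at pos=18)
pos=19: ERROR — unrecognized char '%'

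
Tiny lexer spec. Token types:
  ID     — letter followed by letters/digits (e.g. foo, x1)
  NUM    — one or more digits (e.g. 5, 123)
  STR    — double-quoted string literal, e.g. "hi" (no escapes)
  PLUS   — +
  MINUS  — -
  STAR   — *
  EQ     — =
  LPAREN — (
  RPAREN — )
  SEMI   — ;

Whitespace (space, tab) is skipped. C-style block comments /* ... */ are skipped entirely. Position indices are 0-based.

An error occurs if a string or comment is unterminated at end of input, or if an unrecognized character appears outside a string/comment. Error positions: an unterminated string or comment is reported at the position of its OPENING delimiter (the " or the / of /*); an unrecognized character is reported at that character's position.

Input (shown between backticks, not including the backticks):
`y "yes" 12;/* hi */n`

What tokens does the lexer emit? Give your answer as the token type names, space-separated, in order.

pos=0: emit ID 'y' (now at pos=1)
pos=2: enter STRING mode
pos=2: emit STR "yes" (now at pos=7)
pos=8: emit NUM '12' (now at pos=10)
pos=10: emit SEMI ';'
pos=11: enter COMMENT mode (saw '/*')
exit COMMENT mode (now at pos=19)
pos=19: emit ID 'n' (now at pos=20)
DONE. 5 tokens: [ID, STR, NUM, SEMI, ID]

Answer: ID STR NUM SEMI ID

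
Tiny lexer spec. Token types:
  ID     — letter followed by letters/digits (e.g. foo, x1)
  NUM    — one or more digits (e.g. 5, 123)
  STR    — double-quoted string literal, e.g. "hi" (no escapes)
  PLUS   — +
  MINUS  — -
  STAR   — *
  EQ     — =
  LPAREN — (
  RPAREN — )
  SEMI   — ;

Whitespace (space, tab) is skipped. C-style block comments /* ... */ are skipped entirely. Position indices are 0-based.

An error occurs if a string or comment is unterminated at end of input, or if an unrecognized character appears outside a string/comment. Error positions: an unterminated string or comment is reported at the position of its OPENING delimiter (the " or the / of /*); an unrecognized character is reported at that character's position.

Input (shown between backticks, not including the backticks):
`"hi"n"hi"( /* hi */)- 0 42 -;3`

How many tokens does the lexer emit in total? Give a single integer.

pos=0: enter STRING mode
pos=0: emit STR "hi" (now at pos=4)
pos=4: emit ID 'n' (now at pos=5)
pos=5: enter STRING mode
pos=5: emit STR "hi" (now at pos=9)
pos=9: emit LPAREN '('
pos=11: enter COMMENT mode (saw '/*')
exit COMMENT mode (now at pos=19)
pos=19: emit RPAREN ')'
pos=20: emit MINUS '-'
pos=22: emit NUM '0' (now at pos=23)
pos=24: emit NUM '42' (now at pos=26)
pos=27: emit MINUS '-'
pos=28: emit SEMI ';'
pos=29: emit NUM '3' (now at pos=30)
DONE. 11 tokens: [STR, ID, STR, LPAREN, RPAREN, MINUS, NUM, NUM, MINUS, SEMI, NUM]

Answer: 11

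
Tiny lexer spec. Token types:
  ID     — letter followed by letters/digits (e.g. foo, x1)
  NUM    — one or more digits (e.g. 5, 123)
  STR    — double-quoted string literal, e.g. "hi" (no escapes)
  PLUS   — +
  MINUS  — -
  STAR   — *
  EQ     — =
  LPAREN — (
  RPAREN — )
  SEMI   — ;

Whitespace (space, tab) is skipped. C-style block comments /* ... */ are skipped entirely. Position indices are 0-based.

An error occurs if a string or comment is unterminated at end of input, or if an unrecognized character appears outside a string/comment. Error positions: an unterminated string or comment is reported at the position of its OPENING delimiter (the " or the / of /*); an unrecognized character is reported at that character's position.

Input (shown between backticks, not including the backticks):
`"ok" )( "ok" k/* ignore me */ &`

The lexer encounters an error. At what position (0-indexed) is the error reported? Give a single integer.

pos=0: enter STRING mode
pos=0: emit STR "ok" (now at pos=4)
pos=5: emit RPAREN ')'
pos=6: emit LPAREN '('
pos=8: enter STRING mode
pos=8: emit STR "ok" (now at pos=12)
pos=13: emit ID 'k' (now at pos=14)
pos=14: enter COMMENT mode (saw '/*')
exit COMMENT mode (now at pos=29)
pos=30: ERROR — unrecognized char '&'

Answer: 30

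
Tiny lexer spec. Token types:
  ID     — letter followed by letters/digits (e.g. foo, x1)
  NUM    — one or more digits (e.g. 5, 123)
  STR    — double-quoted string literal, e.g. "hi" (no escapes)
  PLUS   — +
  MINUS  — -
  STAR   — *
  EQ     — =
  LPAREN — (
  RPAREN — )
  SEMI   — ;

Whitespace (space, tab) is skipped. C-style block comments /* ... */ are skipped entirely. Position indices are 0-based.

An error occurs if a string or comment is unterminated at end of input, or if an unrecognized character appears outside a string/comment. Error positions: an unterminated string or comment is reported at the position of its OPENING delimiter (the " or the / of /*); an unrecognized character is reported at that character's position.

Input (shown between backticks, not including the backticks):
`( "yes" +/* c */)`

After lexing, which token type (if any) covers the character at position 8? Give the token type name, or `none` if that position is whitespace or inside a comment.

Answer: PLUS

Derivation:
pos=0: emit LPAREN '('
pos=2: enter STRING mode
pos=2: emit STR "yes" (now at pos=7)
pos=8: emit PLUS '+'
pos=9: enter COMMENT mode (saw '/*')
exit COMMENT mode (now at pos=16)
pos=16: emit RPAREN ')'
DONE. 4 tokens: [LPAREN, STR, PLUS, RPAREN]
Position 8: char is '+' -> PLUS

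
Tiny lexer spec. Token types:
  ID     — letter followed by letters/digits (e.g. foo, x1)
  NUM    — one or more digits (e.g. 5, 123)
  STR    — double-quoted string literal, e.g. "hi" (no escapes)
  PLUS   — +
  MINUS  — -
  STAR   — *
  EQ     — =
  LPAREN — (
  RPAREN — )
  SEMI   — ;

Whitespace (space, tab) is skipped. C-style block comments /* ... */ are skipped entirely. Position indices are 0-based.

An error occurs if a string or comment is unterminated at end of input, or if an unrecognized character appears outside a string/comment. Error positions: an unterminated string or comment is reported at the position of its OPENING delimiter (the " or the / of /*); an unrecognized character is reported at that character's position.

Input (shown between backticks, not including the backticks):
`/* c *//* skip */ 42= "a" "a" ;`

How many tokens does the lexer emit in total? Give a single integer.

pos=0: enter COMMENT mode (saw '/*')
exit COMMENT mode (now at pos=7)
pos=7: enter COMMENT mode (saw '/*')
exit COMMENT mode (now at pos=17)
pos=18: emit NUM '42' (now at pos=20)
pos=20: emit EQ '='
pos=22: enter STRING mode
pos=22: emit STR "a" (now at pos=25)
pos=26: enter STRING mode
pos=26: emit STR "a" (now at pos=29)
pos=30: emit SEMI ';'
DONE. 5 tokens: [NUM, EQ, STR, STR, SEMI]

Answer: 5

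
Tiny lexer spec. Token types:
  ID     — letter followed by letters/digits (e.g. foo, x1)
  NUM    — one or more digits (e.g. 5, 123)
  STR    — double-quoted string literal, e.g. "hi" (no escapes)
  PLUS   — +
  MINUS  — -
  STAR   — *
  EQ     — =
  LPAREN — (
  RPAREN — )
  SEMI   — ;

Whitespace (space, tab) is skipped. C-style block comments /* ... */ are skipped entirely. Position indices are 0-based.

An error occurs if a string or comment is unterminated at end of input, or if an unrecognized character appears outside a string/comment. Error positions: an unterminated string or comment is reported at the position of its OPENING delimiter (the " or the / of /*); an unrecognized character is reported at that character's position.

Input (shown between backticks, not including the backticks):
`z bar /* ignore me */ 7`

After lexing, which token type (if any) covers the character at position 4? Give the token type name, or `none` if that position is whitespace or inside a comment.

pos=0: emit ID 'z' (now at pos=1)
pos=2: emit ID 'bar' (now at pos=5)
pos=6: enter COMMENT mode (saw '/*')
exit COMMENT mode (now at pos=21)
pos=22: emit NUM '7' (now at pos=23)
DONE. 3 tokens: [ID, ID, NUM]
Position 4: char is 'r' -> ID

Answer: ID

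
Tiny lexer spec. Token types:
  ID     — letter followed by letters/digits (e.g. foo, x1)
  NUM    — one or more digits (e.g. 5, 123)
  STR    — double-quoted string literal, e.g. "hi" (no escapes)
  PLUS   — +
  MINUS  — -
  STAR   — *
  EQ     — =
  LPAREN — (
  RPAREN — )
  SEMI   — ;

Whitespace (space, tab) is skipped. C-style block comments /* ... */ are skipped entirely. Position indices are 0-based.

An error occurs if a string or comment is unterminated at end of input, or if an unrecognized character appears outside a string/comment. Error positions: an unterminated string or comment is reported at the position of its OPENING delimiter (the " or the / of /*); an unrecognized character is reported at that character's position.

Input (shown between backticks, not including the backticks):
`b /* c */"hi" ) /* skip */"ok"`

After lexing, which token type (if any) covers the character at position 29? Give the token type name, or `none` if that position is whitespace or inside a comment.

pos=0: emit ID 'b' (now at pos=1)
pos=2: enter COMMENT mode (saw '/*')
exit COMMENT mode (now at pos=9)
pos=9: enter STRING mode
pos=9: emit STR "hi" (now at pos=13)
pos=14: emit RPAREN ')'
pos=16: enter COMMENT mode (saw '/*')
exit COMMENT mode (now at pos=26)
pos=26: enter STRING mode
pos=26: emit STR "ok" (now at pos=30)
DONE. 4 tokens: [ID, STR, RPAREN, STR]
Position 29: char is '"' -> STR

Answer: STR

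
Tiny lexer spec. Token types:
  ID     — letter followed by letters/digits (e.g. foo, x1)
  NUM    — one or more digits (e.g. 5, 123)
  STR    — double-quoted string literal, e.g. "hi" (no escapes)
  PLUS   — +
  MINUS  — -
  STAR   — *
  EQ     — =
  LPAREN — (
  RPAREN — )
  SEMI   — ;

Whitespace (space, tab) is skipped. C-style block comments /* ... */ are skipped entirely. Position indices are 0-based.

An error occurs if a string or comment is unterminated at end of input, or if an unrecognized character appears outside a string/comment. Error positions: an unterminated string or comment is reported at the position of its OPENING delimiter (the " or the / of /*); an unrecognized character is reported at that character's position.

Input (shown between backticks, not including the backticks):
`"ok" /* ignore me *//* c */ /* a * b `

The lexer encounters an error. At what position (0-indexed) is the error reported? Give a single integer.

pos=0: enter STRING mode
pos=0: emit STR "ok" (now at pos=4)
pos=5: enter COMMENT mode (saw '/*')
exit COMMENT mode (now at pos=20)
pos=20: enter COMMENT mode (saw '/*')
exit COMMENT mode (now at pos=27)
pos=28: enter COMMENT mode (saw '/*')
pos=28: ERROR — unterminated comment (reached EOF)

Answer: 28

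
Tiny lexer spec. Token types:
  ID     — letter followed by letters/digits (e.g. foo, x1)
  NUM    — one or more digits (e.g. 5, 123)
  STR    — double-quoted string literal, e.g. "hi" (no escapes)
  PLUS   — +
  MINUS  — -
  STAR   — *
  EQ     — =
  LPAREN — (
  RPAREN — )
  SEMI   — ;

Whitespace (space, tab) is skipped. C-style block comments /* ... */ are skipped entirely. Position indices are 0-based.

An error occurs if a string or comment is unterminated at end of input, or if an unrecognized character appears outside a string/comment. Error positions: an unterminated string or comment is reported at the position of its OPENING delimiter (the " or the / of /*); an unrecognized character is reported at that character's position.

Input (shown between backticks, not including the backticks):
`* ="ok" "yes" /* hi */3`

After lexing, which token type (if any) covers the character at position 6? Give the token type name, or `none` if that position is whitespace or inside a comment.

Answer: STR

Derivation:
pos=0: emit STAR '*'
pos=2: emit EQ '='
pos=3: enter STRING mode
pos=3: emit STR "ok" (now at pos=7)
pos=8: enter STRING mode
pos=8: emit STR "yes" (now at pos=13)
pos=14: enter COMMENT mode (saw '/*')
exit COMMENT mode (now at pos=22)
pos=22: emit NUM '3' (now at pos=23)
DONE. 5 tokens: [STAR, EQ, STR, STR, NUM]
Position 6: char is '"' -> STR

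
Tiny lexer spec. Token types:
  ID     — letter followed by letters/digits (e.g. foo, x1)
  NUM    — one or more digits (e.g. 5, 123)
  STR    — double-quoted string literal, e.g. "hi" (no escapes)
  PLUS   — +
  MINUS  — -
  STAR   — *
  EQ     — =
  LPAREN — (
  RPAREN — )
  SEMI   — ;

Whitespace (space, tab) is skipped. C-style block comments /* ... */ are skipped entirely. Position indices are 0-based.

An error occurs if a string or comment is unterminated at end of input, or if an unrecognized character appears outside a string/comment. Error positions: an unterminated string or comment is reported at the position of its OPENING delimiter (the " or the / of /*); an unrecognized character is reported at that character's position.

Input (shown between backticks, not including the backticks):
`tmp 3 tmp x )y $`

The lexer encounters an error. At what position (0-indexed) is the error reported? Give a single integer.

pos=0: emit ID 'tmp' (now at pos=3)
pos=4: emit NUM '3' (now at pos=5)
pos=6: emit ID 'tmp' (now at pos=9)
pos=10: emit ID 'x' (now at pos=11)
pos=12: emit RPAREN ')'
pos=13: emit ID 'y' (now at pos=14)
pos=15: ERROR — unrecognized char '$'

Answer: 15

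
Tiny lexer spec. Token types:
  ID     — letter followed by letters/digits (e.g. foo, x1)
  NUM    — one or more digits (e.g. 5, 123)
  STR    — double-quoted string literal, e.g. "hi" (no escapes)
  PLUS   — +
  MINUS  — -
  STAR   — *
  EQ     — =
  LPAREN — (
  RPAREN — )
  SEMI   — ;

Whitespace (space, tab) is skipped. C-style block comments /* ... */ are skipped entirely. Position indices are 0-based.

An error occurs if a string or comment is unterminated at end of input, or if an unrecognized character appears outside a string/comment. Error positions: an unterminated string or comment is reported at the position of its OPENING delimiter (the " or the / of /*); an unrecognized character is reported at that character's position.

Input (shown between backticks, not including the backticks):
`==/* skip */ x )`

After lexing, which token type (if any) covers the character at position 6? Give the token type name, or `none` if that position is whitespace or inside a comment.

pos=0: emit EQ '='
pos=1: emit EQ '='
pos=2: enter COMMENT mode (saw '/*')
exit COMMENT mode (now at pos=12)
pos=13: emit ID 'x' (now at pos=14)
pos=15: emit RPAREN ')'
DONE. 4 tokens: [EQ, EQ, ID, RPAREN]
Position 6: char is 'k' -> none

Answer: none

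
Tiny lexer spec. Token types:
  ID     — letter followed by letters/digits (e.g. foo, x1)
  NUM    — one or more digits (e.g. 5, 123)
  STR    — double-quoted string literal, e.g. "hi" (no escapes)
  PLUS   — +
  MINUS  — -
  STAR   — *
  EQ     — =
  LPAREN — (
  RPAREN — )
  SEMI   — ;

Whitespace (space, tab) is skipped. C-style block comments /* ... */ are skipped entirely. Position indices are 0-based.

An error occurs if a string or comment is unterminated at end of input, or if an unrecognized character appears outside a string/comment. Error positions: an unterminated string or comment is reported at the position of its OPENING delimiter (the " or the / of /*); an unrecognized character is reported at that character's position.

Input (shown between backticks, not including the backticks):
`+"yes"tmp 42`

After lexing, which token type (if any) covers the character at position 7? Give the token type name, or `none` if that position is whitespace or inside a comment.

pos=0: emit PLUS '+'
pos=1: enter STRING mode
pos=1: emit STR "yes" (now at pos=6)
pos=6: emit ID 'tmp' (now at pos=9)
pos=10: emit NUM '42' (now at pos=12)
DONE. 4 tokens: [PLUS, STR, ID, NUM]
Position 7: char is 'm' -> ID

Answer: ID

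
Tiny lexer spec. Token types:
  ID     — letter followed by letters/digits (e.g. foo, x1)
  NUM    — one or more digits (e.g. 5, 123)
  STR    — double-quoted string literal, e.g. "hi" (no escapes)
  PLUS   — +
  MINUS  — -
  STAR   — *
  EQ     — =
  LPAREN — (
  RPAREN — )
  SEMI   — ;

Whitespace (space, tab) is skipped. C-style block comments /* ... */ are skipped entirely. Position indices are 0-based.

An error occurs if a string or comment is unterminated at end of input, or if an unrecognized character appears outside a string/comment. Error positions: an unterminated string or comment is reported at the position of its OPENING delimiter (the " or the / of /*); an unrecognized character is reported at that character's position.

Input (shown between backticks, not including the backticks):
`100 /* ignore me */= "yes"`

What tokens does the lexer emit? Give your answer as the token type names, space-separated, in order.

Answer: NUM EQ STR

Derivation:
pos=0: emit NUM '100' (now at pos=3)
pos=4: enter COMMENT mode (saw '/*')
exit COMMENT mode (now at pos=19)
pos=19: emit EQ '='
pos=21: enter STRING mode
pos=21: emit STR "yes" (now at pos=26)
DONE. 3 tokens: [NUM, EQ, STR]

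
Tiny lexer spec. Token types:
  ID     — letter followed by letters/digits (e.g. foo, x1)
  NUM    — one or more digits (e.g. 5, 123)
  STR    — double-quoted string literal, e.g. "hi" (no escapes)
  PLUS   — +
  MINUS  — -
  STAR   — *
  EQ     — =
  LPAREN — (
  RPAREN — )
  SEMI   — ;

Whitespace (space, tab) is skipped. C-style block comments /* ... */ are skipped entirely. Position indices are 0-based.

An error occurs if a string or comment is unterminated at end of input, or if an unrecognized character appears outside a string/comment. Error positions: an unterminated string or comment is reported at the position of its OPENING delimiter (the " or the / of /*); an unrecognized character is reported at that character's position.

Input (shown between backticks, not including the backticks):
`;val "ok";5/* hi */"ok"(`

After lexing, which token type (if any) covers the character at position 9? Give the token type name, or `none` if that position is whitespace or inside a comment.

pos=0: emit SEMI ';'
pos=1: emit ID 'val' (now at pos=4)
pos=5: enter STRING mode
pos=5: emit STR "ok" (now at pos=9)
pos=9: emit SEMI ';'
pos=10: emit NUM '5' (now at pos=11)
pos=11: enter COMMENT mode (saw '/*')
exit COMMENT mode (now at pos=19)
pos=19: enter STRING mode
pos=19: emit STR "ok" (now at pos=23)
pos=23: emit LPAREN '('
DONE. 7 tokens: [SEMI, ID, STR, SEMI, NUM, STR, LPAREN]
Position 9: char is ';' -> SEMI

Answer: SEMI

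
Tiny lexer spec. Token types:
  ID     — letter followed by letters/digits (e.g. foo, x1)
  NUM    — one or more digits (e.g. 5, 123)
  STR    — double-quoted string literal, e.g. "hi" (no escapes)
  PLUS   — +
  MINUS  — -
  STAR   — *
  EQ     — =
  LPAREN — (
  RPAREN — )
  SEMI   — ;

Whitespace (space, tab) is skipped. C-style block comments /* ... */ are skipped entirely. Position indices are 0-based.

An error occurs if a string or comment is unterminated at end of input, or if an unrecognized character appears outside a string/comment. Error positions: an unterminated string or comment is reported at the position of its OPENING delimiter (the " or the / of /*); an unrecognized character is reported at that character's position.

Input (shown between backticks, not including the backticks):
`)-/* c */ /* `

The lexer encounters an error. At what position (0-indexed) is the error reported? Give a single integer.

pos=0: emit RPAREN ')'
pos=1: emit MINUS '-'
pos=2: enter COMMENT mode (saw '/*')
exit COMMENT mode (now at pos=9)
pos=10: enter COMMENT mode (saw '/*')
pos=10: ERROR — unterminated comment (reached EOF)

Answer: 10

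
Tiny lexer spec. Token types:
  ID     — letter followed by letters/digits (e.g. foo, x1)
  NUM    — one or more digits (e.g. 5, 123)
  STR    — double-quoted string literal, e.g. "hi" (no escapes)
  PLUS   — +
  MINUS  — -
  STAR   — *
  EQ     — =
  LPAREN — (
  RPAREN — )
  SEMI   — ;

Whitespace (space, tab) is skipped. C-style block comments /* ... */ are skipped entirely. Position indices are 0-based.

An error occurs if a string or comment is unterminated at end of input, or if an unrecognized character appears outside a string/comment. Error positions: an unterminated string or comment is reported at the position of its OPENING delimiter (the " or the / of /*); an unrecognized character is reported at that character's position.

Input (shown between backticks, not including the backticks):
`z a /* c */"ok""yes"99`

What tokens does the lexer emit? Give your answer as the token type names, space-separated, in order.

Answer: ID ID STR STR NUM

Derivation:
pos=0: emit ID 'z' (now at pos=1)
pos=2: emit ID 'a' (now at pos=3)
pos=4: enter COMMENT mode (saw '/*')
exit COMMENT mode (now at pos=11)
pos=11: enter STRING mode
pos=11: emit STR "ok" (now at pos=15)
pos=15: enter STRING mode
pos=15: emit STR "yes" (now at pos=20)
pos=20: emit NUM '99' (now at pos=22)
DONE. 5 tokens: [ID, ID, STR, STR, NUM]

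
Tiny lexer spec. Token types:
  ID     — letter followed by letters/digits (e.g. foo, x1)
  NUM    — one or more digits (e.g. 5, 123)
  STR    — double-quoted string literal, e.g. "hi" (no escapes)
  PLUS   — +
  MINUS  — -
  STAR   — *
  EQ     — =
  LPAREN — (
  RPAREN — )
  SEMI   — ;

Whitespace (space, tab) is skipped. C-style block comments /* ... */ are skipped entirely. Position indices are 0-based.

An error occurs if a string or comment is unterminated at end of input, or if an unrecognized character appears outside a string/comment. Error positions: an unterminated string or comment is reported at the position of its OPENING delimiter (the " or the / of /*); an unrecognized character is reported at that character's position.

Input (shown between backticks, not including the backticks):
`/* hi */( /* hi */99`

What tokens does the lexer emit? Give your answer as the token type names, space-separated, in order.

pos=0: enter COMMENT mode (saw '/*')
exit COMMENT mode (now at pos=8)
pos=8: emit LPAREN '('
pos=10: enter COMMENT mode (saw '/*')
exit COMMENT mode (now at pos=18)
pos=18: emit NUM '99' (now at pos=20)
DONE. 2 tokens: [LPAREN, NUM]

Answer: LPAREN NUM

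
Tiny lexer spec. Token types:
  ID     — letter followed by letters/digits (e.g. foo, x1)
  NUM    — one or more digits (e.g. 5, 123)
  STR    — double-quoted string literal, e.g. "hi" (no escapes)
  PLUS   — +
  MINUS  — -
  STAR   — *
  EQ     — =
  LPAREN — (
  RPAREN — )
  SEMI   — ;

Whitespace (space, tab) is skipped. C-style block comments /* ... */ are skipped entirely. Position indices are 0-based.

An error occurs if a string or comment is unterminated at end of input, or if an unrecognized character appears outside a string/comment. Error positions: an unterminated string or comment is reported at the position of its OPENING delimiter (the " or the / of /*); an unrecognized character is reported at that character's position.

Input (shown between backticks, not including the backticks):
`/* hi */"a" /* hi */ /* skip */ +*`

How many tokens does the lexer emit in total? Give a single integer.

pos=0: enter COMMENT mode (saw '/*')
exit COMMENT mode (now at pos=8)
pos=8: enter STRING mode
pos=8: emit STR "a" (now at pos=11)
pos=12: enter COMMENT mode (saw '/*')
exit COMMENT mode (now at pos=20)
pos=21: enter COMMENT mode (saw '/*')
exit COMMENT mode (now at pos=31)
pos=32: emit PLUS '+'
pos=33: emit STAR '*'
DONE. 3 tokens: [STR, PLUS, STAR]

Answer: 3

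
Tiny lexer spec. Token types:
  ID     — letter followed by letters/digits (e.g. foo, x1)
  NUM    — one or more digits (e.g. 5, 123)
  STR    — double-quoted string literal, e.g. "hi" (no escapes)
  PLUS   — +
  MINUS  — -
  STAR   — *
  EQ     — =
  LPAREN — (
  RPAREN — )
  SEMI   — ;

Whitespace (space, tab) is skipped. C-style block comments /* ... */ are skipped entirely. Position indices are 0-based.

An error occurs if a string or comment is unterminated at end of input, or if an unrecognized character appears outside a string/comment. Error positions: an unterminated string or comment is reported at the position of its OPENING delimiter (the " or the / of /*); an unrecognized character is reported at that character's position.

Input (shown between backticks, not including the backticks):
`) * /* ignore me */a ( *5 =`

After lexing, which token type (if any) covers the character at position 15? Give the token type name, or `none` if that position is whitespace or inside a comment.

Answer: none

Derivation:
pos=0: emit RPAREN ')'
pos=2: emit STAR '*'
pos=4: enter COMMENT mode (saw '/*')
exit COMMENT mode (now at pos=19)
pos=19: emit ID 'a' (now at pos=20)
pos=21: emit LPAREN '('
pos=23: emit STAR '*'
pos=24: emit NUM '5' (now at pos=25)
pos=26: emit EQ '='
DONE. 7 tokens: [RPAREN, STAR, ID, LPAREN, STAR, NUM, EQ]
Position 15: char is 'e' -> none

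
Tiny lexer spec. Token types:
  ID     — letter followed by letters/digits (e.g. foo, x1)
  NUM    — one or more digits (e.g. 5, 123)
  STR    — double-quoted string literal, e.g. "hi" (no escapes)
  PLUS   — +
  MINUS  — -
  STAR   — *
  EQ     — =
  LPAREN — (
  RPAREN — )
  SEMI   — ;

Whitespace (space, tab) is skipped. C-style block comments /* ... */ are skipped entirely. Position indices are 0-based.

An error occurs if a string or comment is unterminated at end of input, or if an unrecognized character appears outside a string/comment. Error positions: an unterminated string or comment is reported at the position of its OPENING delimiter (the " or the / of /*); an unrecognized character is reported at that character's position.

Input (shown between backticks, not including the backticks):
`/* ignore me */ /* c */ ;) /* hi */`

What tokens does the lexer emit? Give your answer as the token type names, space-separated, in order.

Answer: SEMI RPAREN

Derivation:
pos=0: enter COMMENT mode (saw '/*')
exit COMMENT mode (now at pos=15)
pos=16: enter COMMENT mode (saw '/*')
exit COMMENT mode (now at pos=23)
pos=24: emit SEMI ';'
pos=25: emit RPAREN ')'
pos=27: enter COMMENT mode (saw '/*')
exit COMMENT mode (now at pos=35)
DONE. 2 tokens: [SEMI, RPAREN]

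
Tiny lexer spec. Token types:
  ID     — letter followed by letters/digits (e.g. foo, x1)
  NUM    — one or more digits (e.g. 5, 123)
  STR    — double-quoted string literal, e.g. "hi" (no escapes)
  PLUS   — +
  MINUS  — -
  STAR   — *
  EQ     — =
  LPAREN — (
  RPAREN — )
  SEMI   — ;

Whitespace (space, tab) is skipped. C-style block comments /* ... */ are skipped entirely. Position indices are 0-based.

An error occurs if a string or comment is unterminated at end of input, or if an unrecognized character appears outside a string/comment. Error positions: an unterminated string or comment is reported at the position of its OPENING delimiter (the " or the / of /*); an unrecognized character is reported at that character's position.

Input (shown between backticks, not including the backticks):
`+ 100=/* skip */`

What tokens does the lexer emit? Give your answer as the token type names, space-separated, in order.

Answer: PLUS NUM EQ

Derivation:
pos=0: emit PLUS '+'
pos=2: emit NUM '100' (now at pos=5)
pos=5: emit EQ '='
pos=6: enter COMMENT mode (saw '/*')
exit COMMENT mode (now at pos=16)
DONE. 3 tokens: [PLUS, NUM, EQ]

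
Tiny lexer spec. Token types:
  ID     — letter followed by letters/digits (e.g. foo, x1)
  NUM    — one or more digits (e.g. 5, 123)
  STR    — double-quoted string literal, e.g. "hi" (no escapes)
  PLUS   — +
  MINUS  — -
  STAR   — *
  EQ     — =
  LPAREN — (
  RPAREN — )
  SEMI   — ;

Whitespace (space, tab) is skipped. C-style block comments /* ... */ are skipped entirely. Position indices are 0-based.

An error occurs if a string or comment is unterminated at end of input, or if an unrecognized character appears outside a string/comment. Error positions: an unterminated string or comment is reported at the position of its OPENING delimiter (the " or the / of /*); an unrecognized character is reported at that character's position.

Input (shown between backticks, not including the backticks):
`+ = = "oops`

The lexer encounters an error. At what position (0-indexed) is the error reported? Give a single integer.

Answer: 6

Derivation:
pos=0: emit PLUS '+'
pos=2: emit EQ '='
pos=4: emit EQ '='
pos=6: enter STRING mode
pos=6: ERROR — unterminated string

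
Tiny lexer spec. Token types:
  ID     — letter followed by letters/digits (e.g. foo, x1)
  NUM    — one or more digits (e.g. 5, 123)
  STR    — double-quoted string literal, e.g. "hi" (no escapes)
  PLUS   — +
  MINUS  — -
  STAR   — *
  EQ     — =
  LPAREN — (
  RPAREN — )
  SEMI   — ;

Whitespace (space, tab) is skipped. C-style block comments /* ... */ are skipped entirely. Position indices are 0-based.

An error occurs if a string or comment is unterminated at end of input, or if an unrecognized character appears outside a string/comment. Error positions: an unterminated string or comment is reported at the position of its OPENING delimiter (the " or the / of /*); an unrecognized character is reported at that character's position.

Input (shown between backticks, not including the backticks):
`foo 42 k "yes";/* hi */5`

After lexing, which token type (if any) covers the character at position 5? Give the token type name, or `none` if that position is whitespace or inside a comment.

pos=0: emit ID 'foo' (now at pos=3)
pos=4: emit NUM '42' (now at pos=6)
pos=7: emit ID 'k' (now at pos=8)
pos=9: enter STRING mode
pos=9: emit STR "yes" (now at pos=14)
pos=14: emit SEMI ';'
pos=15: enter COMMENT mode (saw '/*')
exit COMMENT mode (now at pos=23)
pos=23: emit NUM '5' (now at pos=24)
DONE. 6 tokens: [ID, NUM, ID, STR, SEMI, NUM]
Position 5: char is '2' -> NUM

Answer: NUM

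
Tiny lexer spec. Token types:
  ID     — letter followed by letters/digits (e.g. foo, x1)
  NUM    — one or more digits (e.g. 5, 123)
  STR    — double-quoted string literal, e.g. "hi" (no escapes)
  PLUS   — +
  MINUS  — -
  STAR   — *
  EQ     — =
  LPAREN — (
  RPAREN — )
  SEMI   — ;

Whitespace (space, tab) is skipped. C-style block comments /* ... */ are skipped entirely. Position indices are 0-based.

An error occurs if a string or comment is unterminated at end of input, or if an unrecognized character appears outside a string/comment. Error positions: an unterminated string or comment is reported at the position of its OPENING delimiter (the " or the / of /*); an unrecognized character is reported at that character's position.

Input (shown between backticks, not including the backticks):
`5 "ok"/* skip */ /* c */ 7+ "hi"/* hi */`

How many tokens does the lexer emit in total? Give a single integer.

pos=0: emit NUM '5' (now at pos=1)
pos=2: enter STRING mode
pos=2: emit STR "ok" (now at pos=6)
pos=6: enter COMMENT mode (saw '/*')
exit COMMENT mode (now at pos=16)
pos=17: enter COMMENT mode (saw '/*')
exit COMMENT mode (now at pos=24)
pos=25: emit NUM '7' (now at pos=26)
pos=26: emit PLUS '+'
pos=28: enter STRING mode
pos=28: emit STR "hi" (now at pos=32)
pos=32: enter COMMENT mode (saw '/*')
exit COMMENT mode (now at pos=40)
DONE. 5 tokens: [NUM, STR, NUM, PLUS, STR]

Answer: 5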